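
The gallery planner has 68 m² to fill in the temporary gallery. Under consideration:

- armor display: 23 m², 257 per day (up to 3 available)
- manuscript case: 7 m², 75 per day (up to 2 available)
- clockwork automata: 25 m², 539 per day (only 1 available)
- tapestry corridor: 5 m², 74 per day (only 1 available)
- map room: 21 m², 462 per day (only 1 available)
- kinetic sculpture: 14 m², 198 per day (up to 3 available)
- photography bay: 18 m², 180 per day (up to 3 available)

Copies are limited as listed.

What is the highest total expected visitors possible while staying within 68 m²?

1274

A density-first pass picks clockwork automata + tapestry corridor + map room + kinetic sculpture — 1273 at 65 m².
Dropping tapestry corridor frees 5 m²; slotting in manuscript case (7 m²) lifts the total to 1274 at 67 m².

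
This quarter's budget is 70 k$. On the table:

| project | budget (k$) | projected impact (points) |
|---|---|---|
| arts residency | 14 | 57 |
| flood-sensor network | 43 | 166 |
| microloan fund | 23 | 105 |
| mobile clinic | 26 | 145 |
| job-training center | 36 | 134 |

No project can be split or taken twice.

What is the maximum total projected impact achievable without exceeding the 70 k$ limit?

311

A density-first pass picks arts residency + microloan fund + mobile clinic — 307 at 63 k$.
Replace arts residency and microloan fund with flood-sensor network: the trade gains 4 net, giving 311 at 69 k$.
Every other selection either busts 70 k$ or fails to beat 311.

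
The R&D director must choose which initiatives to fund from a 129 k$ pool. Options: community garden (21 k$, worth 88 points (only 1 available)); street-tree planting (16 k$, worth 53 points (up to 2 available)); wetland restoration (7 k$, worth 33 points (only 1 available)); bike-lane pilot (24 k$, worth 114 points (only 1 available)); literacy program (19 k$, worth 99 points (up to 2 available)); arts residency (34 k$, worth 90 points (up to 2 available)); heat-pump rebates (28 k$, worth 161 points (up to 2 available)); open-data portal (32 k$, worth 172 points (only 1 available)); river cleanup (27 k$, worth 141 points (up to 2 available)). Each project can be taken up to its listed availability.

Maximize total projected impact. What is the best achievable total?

703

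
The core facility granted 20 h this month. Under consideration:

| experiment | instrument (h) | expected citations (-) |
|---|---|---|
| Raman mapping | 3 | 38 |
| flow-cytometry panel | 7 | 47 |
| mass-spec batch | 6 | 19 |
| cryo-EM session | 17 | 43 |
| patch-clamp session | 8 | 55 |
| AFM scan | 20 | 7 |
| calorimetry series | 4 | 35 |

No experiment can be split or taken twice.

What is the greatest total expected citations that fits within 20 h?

140

Ranking by ratio (expected citations/h): Raman mapping 12.67, calorimetry series 8.75, patch-clamp session 6.88, flow-cytometry panel 6.71.
Filling by ratio: Raman mapping + patch-clamp session + calorimetry series for 128, with 5 h left unused.
The 4 h tied up in calorimetry series is better spent on flow-cytometry panel — total rises to 140 (18 h).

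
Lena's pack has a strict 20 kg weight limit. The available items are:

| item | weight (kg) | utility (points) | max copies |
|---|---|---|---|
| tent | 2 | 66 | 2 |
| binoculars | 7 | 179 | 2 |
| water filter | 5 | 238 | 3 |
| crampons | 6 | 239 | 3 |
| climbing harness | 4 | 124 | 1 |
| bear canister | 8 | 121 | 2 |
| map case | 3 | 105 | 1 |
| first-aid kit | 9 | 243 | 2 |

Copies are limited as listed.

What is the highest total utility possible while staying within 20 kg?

885

Tent + 3×water filter + map case uses 20 of the 20 kg and totals 885.
Every other selection either busts 20 kg or exceeds an availability limit or fails to beat 885.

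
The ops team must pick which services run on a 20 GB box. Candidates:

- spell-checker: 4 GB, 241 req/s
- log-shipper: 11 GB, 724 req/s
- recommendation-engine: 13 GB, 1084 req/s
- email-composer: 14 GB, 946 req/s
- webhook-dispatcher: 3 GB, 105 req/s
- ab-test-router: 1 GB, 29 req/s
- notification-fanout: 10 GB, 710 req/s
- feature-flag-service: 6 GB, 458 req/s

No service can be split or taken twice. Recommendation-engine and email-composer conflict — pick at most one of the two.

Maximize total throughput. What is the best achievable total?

1571

By throughput per GB: recommendation-engine 83.38, feature-flag-service 76.33, notification-fanout 71.00, email-composer 67.57 lead.
Best packing: recommendation-engine + ab-test-router + feature-flag-service — 20 GB, 1571 total.
Next best is recommendation-engine + feature-flag-service at 1542 (19 GB) — short by 29.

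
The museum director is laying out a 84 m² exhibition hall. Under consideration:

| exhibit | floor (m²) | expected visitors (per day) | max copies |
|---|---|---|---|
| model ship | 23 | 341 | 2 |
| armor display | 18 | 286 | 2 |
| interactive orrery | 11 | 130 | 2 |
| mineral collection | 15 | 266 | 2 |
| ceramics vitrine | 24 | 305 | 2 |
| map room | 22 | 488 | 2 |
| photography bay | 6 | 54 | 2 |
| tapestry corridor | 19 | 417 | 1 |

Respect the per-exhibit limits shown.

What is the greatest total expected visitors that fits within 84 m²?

1713

Mineral collection + 2×map room + photography bay + tapestry corridor uses 84 of the 84 m² and totals 1713.
That's the maximum — no swap from here does better than 1713.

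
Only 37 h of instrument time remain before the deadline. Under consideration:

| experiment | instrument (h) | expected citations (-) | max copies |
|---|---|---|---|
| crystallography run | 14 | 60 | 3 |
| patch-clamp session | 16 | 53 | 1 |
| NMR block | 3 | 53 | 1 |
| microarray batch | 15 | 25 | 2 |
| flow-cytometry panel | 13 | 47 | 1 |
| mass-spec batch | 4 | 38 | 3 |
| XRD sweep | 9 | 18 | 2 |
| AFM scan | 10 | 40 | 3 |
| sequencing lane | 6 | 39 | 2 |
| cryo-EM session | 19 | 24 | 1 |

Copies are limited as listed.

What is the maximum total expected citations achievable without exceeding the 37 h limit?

285

The ratio ordering already packs tightly: NMR block + 3×mass-spec batch + AFM scan + 2×sequencing lane, 37 h, 285.
No other feasible combination exceeds 285.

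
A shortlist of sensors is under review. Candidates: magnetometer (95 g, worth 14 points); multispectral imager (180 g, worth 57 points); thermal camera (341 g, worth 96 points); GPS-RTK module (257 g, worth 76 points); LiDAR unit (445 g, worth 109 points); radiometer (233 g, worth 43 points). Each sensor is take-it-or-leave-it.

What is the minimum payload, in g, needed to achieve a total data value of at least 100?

Need the lightest bundle worth ≥ 100.
multispectral imager + radiometer reaches 100 using 413 g.
No combination under 413 g hits 100.

413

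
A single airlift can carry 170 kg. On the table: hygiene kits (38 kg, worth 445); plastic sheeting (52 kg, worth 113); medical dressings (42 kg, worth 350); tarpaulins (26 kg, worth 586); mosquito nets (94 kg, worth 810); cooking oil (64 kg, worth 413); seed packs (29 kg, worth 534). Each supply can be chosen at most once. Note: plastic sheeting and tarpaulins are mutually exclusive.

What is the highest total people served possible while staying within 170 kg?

The ratio heuristic lands on hygiene kits + medical dressings + tarpaulins + seed packs (1915) but leaves 35 kg idle.
Dropping medical dressings frees 42 kg; slotting in cooking oil (64 kg) lifts the total to 1978 at 157 kg.

1978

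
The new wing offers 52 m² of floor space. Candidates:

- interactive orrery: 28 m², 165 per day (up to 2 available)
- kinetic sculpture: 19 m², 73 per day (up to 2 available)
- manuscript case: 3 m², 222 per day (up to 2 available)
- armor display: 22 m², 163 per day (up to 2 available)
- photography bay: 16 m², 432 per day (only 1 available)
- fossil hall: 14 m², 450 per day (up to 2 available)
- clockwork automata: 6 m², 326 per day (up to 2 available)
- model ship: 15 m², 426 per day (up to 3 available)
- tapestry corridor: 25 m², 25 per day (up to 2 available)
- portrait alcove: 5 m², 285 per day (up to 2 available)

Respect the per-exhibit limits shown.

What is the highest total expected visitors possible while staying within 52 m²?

Filling by ratio: 2×manuscript case + fossil hall + 2×clockwork automata + 2×portrait alcove for 2116, with 10 m² left unused.
Dropping portrait alcove frees 5 m²; slotting in fossil hall (14 m²) lifts the total to 2281 at 51 m².
Every other selection either busts 52 m² or exceeds an availability limit or fails to beat 2281.

2281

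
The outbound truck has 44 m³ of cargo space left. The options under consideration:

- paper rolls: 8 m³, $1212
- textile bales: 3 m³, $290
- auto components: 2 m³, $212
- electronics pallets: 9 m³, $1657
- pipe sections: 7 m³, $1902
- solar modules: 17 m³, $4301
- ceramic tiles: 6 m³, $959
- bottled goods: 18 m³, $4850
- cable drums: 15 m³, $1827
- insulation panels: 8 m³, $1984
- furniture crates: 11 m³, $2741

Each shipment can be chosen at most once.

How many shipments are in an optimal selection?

The maximum revenue within 44 m³ is 11477.
One optimal bundle: pipe sections + bottled goods + insulation panels + furniture crates (44 m³).
Any selection reaching 11477 contains exactly 4 shipments.

4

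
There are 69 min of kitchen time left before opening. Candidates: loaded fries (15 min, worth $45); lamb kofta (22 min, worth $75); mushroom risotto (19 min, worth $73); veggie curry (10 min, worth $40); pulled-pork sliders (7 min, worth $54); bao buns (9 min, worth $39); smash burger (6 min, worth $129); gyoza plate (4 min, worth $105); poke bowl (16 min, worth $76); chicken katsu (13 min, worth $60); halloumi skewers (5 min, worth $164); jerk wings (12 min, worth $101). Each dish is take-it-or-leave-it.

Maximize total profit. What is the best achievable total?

A density-first pass picks pulled-pork sliders + smash burger + gyoza plate + poke bowl + chicken katsu + halloumi skewers + jerk wings — 689 at 63 min.
Replace chicken katsu with veggie curry + bao buns: the trade gains 19 net, giving 708 at 69 min.
Nothing else within 69 min beats 708.

708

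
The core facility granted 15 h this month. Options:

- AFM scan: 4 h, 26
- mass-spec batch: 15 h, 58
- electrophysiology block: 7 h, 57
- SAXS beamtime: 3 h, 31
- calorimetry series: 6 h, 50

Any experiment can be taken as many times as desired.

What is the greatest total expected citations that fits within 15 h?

The ratio ordering already packs tightly: 5×SAXS beamtime, 15 h, 155.
That's the maximum — no swap from here does better than 155.

155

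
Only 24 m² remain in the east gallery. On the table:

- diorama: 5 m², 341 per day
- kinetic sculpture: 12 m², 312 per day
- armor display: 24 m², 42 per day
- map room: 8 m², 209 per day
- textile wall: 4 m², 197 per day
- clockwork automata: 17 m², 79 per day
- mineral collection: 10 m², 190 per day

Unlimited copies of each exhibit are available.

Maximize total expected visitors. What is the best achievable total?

1561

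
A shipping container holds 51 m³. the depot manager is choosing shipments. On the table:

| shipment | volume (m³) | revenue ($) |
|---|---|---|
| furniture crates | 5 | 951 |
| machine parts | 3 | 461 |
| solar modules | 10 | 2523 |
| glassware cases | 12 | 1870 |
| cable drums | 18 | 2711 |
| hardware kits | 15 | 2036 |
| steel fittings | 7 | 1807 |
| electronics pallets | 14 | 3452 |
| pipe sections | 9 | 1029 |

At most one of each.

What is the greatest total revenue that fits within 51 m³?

Best packing: furniture crates + machine parts + solar modules + glassware cases + steel fittings + electronics pallets — 51 m³, 11064 total.
The closest alternative, furniture crates + solar modules + hardware kits + steel fittings + electronics pallets, reaches only 10769.

11064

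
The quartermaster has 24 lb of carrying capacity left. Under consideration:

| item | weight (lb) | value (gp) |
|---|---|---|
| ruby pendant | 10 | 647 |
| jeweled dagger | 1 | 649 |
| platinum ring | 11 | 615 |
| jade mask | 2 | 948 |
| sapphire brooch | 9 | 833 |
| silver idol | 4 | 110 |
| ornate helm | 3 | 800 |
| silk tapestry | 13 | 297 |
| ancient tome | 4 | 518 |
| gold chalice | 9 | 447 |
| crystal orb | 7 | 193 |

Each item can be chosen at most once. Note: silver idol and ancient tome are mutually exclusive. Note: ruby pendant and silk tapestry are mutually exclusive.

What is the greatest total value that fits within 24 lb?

3748

By value per lb: jeweled dagger 649.00, jade mask 474.00, ornate helm 266.67, ancient tome 129.50 lead.
Jeweled dagger + jade mask + sapphire brooch + ornate helm + ancient tome uses 19 of the 24 lb and totals 3748.
The closest alternative, jeweled dagger + jade mask + sapphire brooch + ornate helm + gold chalice, reaches only 3677.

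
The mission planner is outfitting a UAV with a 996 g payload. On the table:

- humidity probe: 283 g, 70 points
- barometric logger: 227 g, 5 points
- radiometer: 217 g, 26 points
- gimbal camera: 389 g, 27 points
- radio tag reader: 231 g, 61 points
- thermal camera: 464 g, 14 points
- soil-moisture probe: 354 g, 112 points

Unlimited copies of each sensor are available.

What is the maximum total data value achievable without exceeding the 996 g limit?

294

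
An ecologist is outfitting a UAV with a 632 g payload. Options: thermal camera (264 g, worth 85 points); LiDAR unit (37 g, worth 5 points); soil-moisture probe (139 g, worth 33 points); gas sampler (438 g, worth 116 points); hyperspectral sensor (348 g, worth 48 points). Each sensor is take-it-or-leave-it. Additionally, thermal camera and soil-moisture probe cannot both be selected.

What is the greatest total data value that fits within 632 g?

Density check — thermal camera 0.32, gas sampler 0.26, soil-moisture probe 0.24 are the best per g.
LiDAR unit + soil-moisture probe + gas sampler uses 614 of the 632 g and totals 154.
An exhaustive check of the 32 subsets confirms 154.

154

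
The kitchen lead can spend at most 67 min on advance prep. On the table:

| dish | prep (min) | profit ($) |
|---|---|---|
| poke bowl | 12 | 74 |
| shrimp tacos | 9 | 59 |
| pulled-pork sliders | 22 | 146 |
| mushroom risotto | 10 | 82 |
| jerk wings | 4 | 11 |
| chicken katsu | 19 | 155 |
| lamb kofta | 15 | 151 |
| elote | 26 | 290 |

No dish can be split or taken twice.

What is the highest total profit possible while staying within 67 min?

Greedy by ratio would take shrimp tacos + mushroom risotto + jerk wings + lamb kofta + elote: 64 min used, total 593.
The 9 min tied up in shrimp tacos is better spent on poke bowl — total rises to 608 (67 min).
Next best is jerk wings + chicken katsu + lamb kofta + elote at 607 (64 min) — short by 1.

608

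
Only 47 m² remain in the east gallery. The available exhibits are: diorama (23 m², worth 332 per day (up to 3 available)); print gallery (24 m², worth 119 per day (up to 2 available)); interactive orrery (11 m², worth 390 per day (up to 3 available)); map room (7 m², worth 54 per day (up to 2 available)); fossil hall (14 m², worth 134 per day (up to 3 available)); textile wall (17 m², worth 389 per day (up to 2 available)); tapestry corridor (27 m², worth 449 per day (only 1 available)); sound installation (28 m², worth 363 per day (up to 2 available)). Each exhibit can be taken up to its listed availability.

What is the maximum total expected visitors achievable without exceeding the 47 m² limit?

Taking 3×interactive orrery + fossil hall: 47 m² used, 1304 in expected visitors.

1304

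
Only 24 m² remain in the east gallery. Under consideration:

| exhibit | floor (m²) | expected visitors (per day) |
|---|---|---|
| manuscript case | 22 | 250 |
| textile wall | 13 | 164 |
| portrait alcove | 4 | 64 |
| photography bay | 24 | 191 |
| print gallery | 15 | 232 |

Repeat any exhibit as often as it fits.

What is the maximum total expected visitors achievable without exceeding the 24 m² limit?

384

Ranking by ratio (expected visitors/m²): portrait alcove 16.00, print gallery 15.47, textile wall 12.62, manuscript case 11.36.
6×portrait alcove uses 24 of the 24 m² and totals 384.
That's the maximum — no swap from here does better than 384.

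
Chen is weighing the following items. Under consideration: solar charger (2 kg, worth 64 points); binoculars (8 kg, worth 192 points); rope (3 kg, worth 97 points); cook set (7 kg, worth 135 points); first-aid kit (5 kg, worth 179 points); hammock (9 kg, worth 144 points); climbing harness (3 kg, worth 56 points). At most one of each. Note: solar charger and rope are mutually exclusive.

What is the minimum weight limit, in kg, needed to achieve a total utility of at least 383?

15

Need the lightest bundle worth ≥ 383.
Taking solar charger + binoculars + first-aid kit gives 435 (≥ 383) for 15 kg.
No combination under 15 kg hits 383.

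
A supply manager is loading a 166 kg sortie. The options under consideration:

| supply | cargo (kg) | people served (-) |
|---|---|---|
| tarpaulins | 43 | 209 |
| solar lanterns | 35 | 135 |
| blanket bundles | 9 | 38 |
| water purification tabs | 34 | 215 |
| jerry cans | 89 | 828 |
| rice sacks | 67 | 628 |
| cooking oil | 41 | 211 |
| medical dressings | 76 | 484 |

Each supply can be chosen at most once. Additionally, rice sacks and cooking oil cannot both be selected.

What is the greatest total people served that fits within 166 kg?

The ratio ordering already packs tightly: blanket bundles + jerry cans + rice sacks, 165 kg, 1494.
The spare 1 kg is too small for any remaining supply, and no feasible exchange beats 1494.

1494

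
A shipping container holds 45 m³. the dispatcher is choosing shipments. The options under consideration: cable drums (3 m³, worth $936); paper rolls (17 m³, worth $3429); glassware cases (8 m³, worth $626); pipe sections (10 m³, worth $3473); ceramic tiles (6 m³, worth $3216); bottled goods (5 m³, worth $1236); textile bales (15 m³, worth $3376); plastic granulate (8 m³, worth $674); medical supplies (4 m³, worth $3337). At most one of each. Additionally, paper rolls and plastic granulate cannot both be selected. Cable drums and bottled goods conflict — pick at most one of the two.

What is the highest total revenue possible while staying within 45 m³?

Density check — medical supplies 834.25, ceramic tiles 536.00, pipe sections 347.30 are the best per m³.
Paper rolls + pipe sections + ceramic tiles + bottled goods + medical supplies uses 42 of the 45 m³ and totals 14691.
Next best is pipe sections + ceramic tiles + bottled goods + textile bales + medical supplies at 14638 (40 m³) — short by 53.

14691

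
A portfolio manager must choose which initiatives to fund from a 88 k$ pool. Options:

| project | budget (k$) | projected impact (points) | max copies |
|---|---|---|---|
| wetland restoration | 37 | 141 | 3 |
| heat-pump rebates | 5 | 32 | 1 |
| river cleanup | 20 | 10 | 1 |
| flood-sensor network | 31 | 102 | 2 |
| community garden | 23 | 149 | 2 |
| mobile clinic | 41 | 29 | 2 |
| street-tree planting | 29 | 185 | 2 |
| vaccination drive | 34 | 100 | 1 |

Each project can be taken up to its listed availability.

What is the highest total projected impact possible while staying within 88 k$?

551

Filling by ratio: heat-pump rebates + 2×community garden + street-tree planting for 515, with 8 k$ left unused.
Dropping community garden frees 23 k$; slotting in street-tree planting (29 k$) lifts the total to 551 at 86 k$.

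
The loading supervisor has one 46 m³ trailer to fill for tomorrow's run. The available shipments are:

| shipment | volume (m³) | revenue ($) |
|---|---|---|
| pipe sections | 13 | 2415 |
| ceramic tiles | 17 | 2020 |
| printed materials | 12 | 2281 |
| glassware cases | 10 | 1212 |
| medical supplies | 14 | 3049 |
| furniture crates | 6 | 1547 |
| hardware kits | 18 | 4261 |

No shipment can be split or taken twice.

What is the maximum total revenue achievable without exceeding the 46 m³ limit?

Filling by ratio: medical supplies + furniture crates + hardware kits for 8857, with 8 m³ left unused.
Replace furniture crates with pipe sections: the trade gains 868 net, giving 9725 at 45 m³.
That's the maximum — no swap from here does better than 9725.

9725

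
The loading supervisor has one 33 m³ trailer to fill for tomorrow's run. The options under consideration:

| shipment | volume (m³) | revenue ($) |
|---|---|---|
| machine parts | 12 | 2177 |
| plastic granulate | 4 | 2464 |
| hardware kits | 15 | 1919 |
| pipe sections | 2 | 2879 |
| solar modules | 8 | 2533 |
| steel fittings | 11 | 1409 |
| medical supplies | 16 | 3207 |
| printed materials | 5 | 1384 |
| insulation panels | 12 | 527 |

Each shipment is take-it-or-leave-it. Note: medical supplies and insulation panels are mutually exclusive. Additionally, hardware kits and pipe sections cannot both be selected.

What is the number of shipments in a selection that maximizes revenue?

The maximum revenue within 33 m³ is 11437.
One optimal bundle: machine parts + plastic granulate + pipe sections + solar modules + printed materials (31 m³).
All optima have 5 shipments.

5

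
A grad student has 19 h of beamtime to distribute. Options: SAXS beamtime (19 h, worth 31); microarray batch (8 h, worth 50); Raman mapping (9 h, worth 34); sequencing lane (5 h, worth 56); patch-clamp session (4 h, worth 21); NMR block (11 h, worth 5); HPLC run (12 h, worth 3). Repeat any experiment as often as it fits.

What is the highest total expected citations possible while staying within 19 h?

189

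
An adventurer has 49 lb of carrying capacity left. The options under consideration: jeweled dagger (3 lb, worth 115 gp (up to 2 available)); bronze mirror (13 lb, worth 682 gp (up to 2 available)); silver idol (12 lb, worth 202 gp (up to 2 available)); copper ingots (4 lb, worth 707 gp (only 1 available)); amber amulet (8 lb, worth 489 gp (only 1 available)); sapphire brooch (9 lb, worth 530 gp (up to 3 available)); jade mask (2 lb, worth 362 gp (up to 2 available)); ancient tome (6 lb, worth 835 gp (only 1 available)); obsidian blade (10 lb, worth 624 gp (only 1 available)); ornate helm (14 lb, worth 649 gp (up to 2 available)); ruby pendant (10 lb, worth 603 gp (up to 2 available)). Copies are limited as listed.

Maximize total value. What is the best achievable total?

4345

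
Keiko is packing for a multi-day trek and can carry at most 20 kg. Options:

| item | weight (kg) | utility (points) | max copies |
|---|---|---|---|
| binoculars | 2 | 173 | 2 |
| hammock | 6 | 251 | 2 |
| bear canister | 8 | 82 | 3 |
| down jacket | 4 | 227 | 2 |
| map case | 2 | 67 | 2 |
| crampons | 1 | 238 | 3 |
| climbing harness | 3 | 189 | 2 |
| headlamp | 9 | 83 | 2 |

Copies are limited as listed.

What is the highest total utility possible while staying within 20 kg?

A density-first pass picks 2×binoculars + down jacket + map case + 3×crampons + 2×climbing harness — 1732 at 19 kg.
Dropping climbing harness frees 3 kg; slotting in down jacket (4 kg) lifts the total to 1770 at 20 kg.
Every other selection either busts 20 kg or exceeds an availability limit or fails to beat 1770.

1770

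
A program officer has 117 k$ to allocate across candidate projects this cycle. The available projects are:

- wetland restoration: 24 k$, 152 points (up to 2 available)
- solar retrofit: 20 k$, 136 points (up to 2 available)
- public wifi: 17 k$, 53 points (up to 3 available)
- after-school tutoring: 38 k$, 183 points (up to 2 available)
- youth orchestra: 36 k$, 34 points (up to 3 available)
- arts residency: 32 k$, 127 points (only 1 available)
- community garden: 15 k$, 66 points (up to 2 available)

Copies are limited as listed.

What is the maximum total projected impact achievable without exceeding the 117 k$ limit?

Ranking by ratio (projected impact/k$): solar retrofit 6.80, wetland restoration 6.33, after-school tutoring 4.82, community garden 4.40.
Filling by ratio: 2×wetland restoration + 2×solar retrofit + community garden for 642, with 14 k$ left unused.
Dropping wetland restoration frees 24 k$; slotting in after-school tutoring (38 k$) lifts the total to 673 at 117 k$.

673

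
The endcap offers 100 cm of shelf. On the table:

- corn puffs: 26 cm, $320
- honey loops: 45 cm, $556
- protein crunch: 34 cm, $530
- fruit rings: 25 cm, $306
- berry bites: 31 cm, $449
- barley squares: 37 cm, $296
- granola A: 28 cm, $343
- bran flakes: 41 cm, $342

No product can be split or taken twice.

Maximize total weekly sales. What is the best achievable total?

1322

The ratio heuristic lands on corn puffs + protein crunch + berry bites (1299) but leaves 9 cm idle.
The 26 cm tied up in corn puffs is better spent on granola A — total rises to 1322 (93 cm).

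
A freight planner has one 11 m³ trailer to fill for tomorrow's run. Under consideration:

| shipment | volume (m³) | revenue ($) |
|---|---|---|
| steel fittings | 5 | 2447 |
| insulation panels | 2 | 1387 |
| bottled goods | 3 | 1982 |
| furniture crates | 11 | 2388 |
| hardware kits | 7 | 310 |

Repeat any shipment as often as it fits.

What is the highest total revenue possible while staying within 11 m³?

A density-first pass picks 5×insulation panels — 6935 at 10 m³.
Dropping insulation panels frees 2 m³; slotting in bottled goods (3 m³) lifts the total to 7530 at 11 m³.
Nothing else within 11 m³ beats 7530.

7530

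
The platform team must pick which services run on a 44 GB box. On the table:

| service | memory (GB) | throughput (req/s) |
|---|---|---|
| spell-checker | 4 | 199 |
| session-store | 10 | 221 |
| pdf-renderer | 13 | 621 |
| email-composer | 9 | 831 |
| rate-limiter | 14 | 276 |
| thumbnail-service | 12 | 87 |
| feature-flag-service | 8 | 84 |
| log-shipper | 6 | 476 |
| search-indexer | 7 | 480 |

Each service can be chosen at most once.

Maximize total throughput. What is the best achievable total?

By throughput per GB: email-composer 92.33, log-shipper 79.33, search-indexer 68.57, spell-checker 49.75 lead.
Taking spell-checker + pdf-renderer + email-composer + log-shipper + search-indexer: 39 GB used, 2607 in throughput.
That's the maximum — no swap from here does better than 2607.

2607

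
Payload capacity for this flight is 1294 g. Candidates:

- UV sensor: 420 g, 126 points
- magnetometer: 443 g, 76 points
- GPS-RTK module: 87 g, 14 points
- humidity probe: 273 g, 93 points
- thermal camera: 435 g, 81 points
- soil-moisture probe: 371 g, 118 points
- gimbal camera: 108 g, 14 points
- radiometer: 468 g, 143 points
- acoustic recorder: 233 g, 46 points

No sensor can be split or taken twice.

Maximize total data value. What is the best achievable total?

387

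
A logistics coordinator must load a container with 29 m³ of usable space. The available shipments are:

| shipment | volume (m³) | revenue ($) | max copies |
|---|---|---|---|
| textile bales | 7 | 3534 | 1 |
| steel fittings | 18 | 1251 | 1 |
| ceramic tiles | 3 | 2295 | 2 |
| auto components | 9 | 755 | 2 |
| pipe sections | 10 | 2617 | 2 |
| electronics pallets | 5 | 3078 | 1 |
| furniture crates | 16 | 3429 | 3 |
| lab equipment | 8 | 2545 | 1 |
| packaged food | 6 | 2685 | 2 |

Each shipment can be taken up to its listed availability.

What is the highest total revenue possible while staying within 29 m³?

14277

Greedy by ratio would take textile bales + 2×ceramic tiles + electronics pallets + packaged food: 24 m³ used, total 13887.
The 3 m³ tied up in ceramic tiles is better spent on packaged food — total rises to 14277 (27 m³).
The spare 2 m³ is too small for any remaining shipment, and no exchange beats 14277.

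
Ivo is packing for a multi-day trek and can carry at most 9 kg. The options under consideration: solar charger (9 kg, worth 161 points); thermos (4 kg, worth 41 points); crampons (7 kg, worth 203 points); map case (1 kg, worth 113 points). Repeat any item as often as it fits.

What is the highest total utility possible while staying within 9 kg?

By utility per kg: map case 113.00, crampons 29.00, solar charger 17.89 lead.
The ratio ordering already packs tightly: 9×map case, 9 kg, 1017.

1017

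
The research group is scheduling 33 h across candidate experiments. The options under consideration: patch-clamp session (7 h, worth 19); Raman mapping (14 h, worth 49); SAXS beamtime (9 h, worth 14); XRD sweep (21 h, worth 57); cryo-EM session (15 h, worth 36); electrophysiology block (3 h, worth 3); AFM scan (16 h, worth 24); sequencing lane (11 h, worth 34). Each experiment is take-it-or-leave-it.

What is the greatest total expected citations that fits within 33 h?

102

Patch-clamp session + Raman mapping + sequencing lane uses 32 of the 33 h and totals 102.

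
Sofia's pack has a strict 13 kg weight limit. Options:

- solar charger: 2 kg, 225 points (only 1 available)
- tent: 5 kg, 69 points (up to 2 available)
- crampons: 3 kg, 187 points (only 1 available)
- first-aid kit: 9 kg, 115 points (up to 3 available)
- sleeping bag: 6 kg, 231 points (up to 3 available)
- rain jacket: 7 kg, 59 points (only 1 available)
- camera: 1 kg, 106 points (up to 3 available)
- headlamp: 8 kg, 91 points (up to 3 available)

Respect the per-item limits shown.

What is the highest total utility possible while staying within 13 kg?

855

By utility per kg: solar charger 112.50, camera 106.00, crampons 62.33 lead.
Taking the top-ratio items first gives solar charger + tent + crampons + 3×camera for 799 (13 kg).
The 6 kg tied up in tent and camera is better spent on sleeping bag — total rises to 855 (13 kg).
That's the maximum — no swap from here does better than 855.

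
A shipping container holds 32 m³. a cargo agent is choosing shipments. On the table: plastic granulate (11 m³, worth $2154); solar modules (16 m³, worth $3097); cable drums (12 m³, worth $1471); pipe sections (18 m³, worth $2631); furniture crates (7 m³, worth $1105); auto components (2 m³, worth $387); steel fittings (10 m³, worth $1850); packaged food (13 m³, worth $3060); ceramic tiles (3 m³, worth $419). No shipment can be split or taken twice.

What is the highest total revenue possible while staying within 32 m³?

The ratio heuristic lands on plastic granulate + auto components + packaged food + ceramic tiles (6020) but leaves 3 m³ idle.
Dropping plastic granulate and auto components frees 13 m³; slotting in solar modules (16 m³) lifts the total to 6576 at 32 m³.

6576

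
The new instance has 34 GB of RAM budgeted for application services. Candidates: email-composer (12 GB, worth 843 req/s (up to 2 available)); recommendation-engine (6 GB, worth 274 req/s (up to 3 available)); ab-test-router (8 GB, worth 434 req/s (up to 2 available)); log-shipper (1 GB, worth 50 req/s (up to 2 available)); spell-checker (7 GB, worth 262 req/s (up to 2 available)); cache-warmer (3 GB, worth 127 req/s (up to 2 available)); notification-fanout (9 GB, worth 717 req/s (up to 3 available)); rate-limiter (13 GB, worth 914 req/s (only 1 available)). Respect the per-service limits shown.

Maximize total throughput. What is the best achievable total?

The ratio heuristic lands on 2×log-shipper + cache-warmer + 3×notification-fanout (2378) but leaves 2 GB idle.
Dropping 2×log-shipper and notification-fanout frees 11 GB; slotting in rate-limiter (13 GB) lifts the total to 2475 at 34 GB.
Nothing else within 34 GB beats 2475.

2475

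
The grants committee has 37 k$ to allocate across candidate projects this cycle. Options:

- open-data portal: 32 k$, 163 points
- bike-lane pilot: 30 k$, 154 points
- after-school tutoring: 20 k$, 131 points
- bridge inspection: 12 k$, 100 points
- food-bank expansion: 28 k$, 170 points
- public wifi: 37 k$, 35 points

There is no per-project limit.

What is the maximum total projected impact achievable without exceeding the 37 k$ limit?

Density check — bridge inspection 8.33, after-school tutoring 6.55, food-bank expansion 6.07 are the best per k$.
3×bridge inspection uses 36 of the 37 k$ and totals 300.
Every other selection either busts 37 k$ or fails to beat 300.

300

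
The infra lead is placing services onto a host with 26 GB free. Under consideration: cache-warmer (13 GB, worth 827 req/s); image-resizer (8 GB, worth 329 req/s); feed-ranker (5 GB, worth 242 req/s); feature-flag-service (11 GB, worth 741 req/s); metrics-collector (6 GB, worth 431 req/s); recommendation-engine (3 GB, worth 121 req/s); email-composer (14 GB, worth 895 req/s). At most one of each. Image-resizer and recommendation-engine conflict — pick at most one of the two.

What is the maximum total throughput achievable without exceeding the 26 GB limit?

A density-first pass picks feed-ranker + feature-flag-service + metrics-collector + recommendation-engine — 1535 at 25 GB.
Dropping feed-ranker and metrics-collector and recommendation-engine frees 14 GB; slotting in email-composer (14 GB) lifts the total to 1636 at 25 GB.
Every other selection either busts 26 GB or breaks a pairing rule or fails to beat 1636.

1636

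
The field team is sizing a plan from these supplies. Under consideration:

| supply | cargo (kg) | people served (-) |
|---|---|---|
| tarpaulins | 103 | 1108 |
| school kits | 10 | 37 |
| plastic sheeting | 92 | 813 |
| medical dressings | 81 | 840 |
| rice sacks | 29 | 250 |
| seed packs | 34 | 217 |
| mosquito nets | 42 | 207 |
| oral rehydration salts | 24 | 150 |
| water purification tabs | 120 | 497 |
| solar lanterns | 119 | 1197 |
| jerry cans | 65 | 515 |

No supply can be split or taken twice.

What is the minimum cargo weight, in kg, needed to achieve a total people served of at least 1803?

184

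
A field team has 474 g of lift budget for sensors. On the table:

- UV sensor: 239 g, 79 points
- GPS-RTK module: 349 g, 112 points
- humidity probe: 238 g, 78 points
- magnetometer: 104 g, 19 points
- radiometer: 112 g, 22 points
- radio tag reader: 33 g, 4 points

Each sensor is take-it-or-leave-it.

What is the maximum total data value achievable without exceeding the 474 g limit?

Ranking by ratio (data value/g): UV sensor 0.33, humidity probe 0.33, GPS-RTK module 0.32, radiometer 0.20.
A density-first pass picks UV sensor + magnetometer + radiometer — 120 at 455 g.
Replace UV sensor and magnetometer with GPS-RTK module: the trade gains 14 net, giving 134 at 461 g.
Every other selection either busts 474 g or fails to beat 134.

134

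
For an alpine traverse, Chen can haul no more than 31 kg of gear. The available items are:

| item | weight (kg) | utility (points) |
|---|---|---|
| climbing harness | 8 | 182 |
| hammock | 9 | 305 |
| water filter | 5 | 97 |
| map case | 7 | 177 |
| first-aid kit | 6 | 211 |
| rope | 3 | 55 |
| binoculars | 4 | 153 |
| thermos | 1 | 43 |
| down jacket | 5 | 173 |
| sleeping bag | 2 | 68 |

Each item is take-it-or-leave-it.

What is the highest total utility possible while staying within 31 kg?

1019

Ranking by ratio (utility/kg): thermos 43.00, binoculars 38.25, first-aid kit 35.17.
Taking the top-ratio items first gives hammock + first-aid kit + rope + binoculars + thermos + down jacket + sleeping bag for 1008 (30 kg).
The 6 kg tied up in rope and thermos and sleeping bag is better spent on map case — total rises to 1019 (31 kg).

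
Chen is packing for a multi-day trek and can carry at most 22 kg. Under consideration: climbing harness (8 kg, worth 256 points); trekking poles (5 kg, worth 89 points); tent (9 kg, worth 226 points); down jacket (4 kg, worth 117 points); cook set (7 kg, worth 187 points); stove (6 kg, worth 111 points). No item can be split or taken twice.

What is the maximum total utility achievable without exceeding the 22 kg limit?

The ratio heuristic lands on climbing harness + down jacket + cook set (560) but leaves 3 kg idle.
Replace cook set with tent: the trade gains 39 net, giving 599 at 21 kg.

599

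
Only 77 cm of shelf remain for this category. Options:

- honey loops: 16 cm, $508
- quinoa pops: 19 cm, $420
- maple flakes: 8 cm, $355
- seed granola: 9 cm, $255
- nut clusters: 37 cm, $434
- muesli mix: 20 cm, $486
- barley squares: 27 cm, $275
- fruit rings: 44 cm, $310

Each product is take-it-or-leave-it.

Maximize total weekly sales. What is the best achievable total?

2024

Best packing: honey loops + quinoa pops + maple flakes + seed granola + muesli mix — 72 cm, 2024 total.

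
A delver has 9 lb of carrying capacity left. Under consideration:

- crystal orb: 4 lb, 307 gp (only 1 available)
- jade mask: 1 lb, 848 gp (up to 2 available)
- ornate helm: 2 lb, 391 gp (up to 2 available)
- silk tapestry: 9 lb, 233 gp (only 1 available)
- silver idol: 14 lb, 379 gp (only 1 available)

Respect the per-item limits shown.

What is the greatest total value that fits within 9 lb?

2478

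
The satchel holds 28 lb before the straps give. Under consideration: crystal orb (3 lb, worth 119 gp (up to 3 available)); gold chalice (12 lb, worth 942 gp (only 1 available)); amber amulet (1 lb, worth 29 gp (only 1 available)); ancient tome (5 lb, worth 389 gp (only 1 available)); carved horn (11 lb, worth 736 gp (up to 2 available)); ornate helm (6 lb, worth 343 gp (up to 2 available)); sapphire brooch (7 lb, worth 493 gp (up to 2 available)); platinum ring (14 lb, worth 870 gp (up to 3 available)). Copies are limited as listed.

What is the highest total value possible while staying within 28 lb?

A density-first pass picks crystal orb + gold chalice + amber amulet + ancient tome + sapphire brooch — 1972 at 28 lb.
Replace crystal orb and amber amulet and sapphire brooch with carved horn: the trade gains 95 net, giving 2067 at 28 lb.

2067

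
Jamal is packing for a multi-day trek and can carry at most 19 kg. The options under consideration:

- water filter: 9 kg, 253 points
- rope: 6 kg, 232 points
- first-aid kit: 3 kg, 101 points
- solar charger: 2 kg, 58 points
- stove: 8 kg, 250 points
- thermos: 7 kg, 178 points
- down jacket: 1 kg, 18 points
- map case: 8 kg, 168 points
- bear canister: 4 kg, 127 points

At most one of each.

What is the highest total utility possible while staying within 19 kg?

Taking the top-ratio items first gives rope + first-aid kit + solar charger + down jacket + bear canister for 536 (16 kg).
Dropping down jacket and bear canister frees 5 kg; slotting in stove (8 kg) lifts the total to 641 at 19 kg.

641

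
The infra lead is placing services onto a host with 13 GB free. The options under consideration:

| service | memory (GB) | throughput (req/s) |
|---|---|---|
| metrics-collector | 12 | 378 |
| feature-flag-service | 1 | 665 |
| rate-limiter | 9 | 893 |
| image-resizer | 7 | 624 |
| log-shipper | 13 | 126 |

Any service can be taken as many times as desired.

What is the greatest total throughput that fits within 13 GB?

8645

By throughput per GB: feature-flag-service 665.00, rate-limiter 99.22, image-resizer 89.14 lead.
Taking 13×feature-flag-service: 13 GB used, 8645 in throughput.
Every other selection either busts 13 GB or fails to beat 8645.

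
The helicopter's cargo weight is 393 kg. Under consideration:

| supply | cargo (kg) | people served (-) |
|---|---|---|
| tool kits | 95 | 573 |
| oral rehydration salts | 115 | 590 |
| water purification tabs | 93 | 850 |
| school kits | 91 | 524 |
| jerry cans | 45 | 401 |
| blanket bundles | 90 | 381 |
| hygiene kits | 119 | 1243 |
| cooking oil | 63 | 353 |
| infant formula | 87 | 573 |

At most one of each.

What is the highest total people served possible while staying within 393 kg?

By people served per kg: hygiene kits 10.45, water purification tabs 9.14, jerry cans 8.91, infant formula 6.59 lead.
Greedy by ratio would take water purification tabs + jerry cans + hygiene kits + infant formula: 344 kg used, total 3067.
Replace jerry cans with school kits: the trade gains 123 net, giving 3190 at 390 kg.
Next best is oral rehydration salts + water purification tabs + jerry cans + hygiene kits at 3084 (372 kg) — short by 106.

3190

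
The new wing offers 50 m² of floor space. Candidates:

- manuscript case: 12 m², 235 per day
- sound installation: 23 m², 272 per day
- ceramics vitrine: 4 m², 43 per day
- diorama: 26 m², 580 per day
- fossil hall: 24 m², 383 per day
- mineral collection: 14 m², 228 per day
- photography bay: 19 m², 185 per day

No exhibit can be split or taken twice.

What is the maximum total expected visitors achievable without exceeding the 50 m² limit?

By expected visitors per m²: diorama 22.31, manuscript case 19.58, mineral collection 16.29, fossil hall 15.96 lead.
Greedy by ratio would take manuscript case + ceramics vitrine + diorama: 42 m² used, total 858.
Replace manuscript case and ceramics vitrine with fossil hall: the trade gains 105 net, giving 963 at 50 m².
Next best is manuscript case + ceramics vitrine + diorama at 858 (42 m²) — short by 105.

963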